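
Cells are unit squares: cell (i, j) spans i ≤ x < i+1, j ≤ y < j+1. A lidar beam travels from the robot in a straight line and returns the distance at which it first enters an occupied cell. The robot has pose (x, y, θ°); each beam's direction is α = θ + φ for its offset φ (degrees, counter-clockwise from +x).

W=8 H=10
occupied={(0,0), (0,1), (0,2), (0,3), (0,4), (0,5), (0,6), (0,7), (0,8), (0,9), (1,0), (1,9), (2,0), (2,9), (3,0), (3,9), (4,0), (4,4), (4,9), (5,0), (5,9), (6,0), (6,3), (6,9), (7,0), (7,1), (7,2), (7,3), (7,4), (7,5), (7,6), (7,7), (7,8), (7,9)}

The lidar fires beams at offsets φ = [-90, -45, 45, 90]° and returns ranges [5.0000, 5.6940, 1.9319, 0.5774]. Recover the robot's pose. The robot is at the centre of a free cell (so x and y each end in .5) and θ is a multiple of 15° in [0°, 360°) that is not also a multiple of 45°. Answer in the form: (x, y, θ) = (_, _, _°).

(x, y, θ) = (6.5, 6.5, 240°)

Enumerate (i+0.5, j+0.5, θ) over the 46 free cells and 16 admissible headings. For each, cast all 4 beams and compare to the given ranges.
  (2.5, 7.5, 285°): beam 1 = 1.5529 ≠ 5.0000 ✗
  (4.5, 2.5, 210°): beam 1 = 7.0000 ≠ 5.0000 ✗
  (4.5, 3.5, 105°): beam 1 = 1.5529 ≠ 5.0000 ✗
  …
  (6.5, 6.5, 240°): r_1=5.0000, r_2=5.6940, r_3=1.9319, r_4=0.5774 — all match ✓
Only this pose fits every beam.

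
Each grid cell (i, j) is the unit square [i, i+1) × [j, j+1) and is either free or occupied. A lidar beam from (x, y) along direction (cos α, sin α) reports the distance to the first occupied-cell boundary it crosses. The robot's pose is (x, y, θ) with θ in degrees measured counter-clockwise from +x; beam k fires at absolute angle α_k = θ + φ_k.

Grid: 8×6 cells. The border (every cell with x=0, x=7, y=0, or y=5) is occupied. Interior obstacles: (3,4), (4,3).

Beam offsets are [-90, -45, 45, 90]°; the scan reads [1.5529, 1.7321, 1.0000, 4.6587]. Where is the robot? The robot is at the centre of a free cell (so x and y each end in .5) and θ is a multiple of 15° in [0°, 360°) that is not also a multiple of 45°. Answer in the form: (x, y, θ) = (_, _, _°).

(x, y, θ) = (5.5, 2.5, 75°)

The pose lattice has 22·16 = 352 candidates. Test each by forward raycasting.
  (6.5, 3.5, 345°): beam 1 = 2.5882 ≠ 1.5529 ✗
  (5.5, 2.5, 255°): beam 1 = 4.6587 ≠ 1.5529 ✗
  (5.5, 2.5, 240°): beam 1 = 1.0000 ≠ 1.5529 ✗
  …
  (5.5, 2.5, 75°): r_1=1.5529, r_2=1.7321, r_3=1.0000, r_4=4.6587 — all match ✓
Unique over the lattice → pose = (5.5, 2.5, 75°).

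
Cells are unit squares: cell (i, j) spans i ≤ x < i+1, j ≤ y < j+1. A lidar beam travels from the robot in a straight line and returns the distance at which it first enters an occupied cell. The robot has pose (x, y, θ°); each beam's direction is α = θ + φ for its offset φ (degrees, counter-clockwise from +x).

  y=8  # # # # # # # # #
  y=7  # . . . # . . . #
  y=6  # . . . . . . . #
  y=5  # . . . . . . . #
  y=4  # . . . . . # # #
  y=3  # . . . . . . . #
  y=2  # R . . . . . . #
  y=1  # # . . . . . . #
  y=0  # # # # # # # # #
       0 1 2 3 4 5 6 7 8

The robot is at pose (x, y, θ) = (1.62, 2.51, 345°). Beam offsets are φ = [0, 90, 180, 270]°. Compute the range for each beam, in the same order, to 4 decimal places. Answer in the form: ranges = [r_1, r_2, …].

beam 1: φ=0°, α=345°
  direction (0.9659, -0.2588); cell (1,2); t to first gridline: x 0.3934, y 1.9705 (then +1.0353 / +3.8637)
    (2,2) via x @ 0.3934
    (3,2) via x @ 1.4287
    (3,1) via y @ 1.9705
    (4,1) via x @ 2.4640
    (5,1) via x @ 3.4992
    (6,1) via x @ 4.5345
    (7,1) via x @ 5.5698
    (7,0) via y @ 5.8342  # hit
  → r_1 = 5.8342
beam 2: φ=90°, α=75°
  direction (0.2588, 0.9659); cell (1,2); t to first gridline: x 1.4682, y 0.5073 (then +3.8637 / +1.0353)
    (1,3) via y @ 0.5073
    (2,3) via x @ 1.4682
    (2,4) via y @ 1.5426
    (2,5) via y @ 2.5778
    (2,6) via y @ 3.6131
    (2,7) via y @ 4.6484
    (3,7) via x @ 5.3319
    (3,8) via y @ 5.6837  # hit
  → r_2 = 5.6837
beam 3: φ=180°, α=165°
  direction (-0.9659, 0.2588); cell (1,2); t to first gridline: x 0.6419, y 1.8932 (then +1.0353 / +3.8637)
    (0,2) via x @ 0.6419  # hit
  → r_3 = 0.6419
beam 4: φ=270°, α=255°
  direction (-0.2588, -0.9659); cell (1,2); t to first gridline: x 2.3955, y 0.5280 (then +3.8637 / +1.0353)
    (1,1) via y @ 0.5280  # hit
  → r_4 = 0.5280

ranges = [5.8342, 5.6837, 0.6419, 0.5280]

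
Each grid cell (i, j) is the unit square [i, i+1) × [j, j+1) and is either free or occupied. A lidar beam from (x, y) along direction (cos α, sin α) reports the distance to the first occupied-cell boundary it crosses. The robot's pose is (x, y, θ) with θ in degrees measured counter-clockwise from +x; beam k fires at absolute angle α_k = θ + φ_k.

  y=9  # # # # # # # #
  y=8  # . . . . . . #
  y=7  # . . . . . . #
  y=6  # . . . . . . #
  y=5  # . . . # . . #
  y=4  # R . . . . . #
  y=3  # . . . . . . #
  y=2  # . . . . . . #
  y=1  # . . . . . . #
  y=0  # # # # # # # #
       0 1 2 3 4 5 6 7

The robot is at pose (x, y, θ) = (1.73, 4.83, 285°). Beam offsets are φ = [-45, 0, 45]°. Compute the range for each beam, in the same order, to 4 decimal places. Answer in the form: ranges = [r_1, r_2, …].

beam 1: φ=-45°, α=240°
  cosα=-0.5000 sinα=-0.8660 | (1,4) | tMaxX 1.4600 tMaxY 0.9584 | tΔX 2.0000 tΔY 1.1547
    t=0.9584 [y] (1,3)
    t=1.4600 [x] (0,3) — stop
  → r_1 = 1.4600
beam 2: φ=0°, α=285°
  cosα=0.2588 sinα=-0.9659 | (1,4) | tMaxX 1.0432 tMaxY 0.8593 | tΔX 3.8637 tΔY 1.0353
    t=0.8593 [y] (1,3)
    t=1.0432 [x] (2,3)
    t=1.8946 [y] (2,2)
    t=2.9298 [y] (2,1)
    t=3.9651 [y] (2,0) — stop
  → r_2 = 3.9651
beam 3: φ=45°, α=330°
  cosα=0.8660 sinα=-0.5000 | (1,4) | tMaxX 0.3118 tMaxY 1.6600 | tΔX 1.1547 tΔY 2.0000
    t=0.3118 [x] (2,4)
    t=1.4665 [x] (3,4)
    t=1.6600 [y] (3,3)
    t=2.6212 [x] (4,3)
    t=3.6600 [y] (4,2)
    t=3.7759 [x] (5,2)
    t=4.9306 [x] (6,2)
    t=5.6600 [y] (6,1)
    t=6.0853 [x] (7,1) — stop
  → r_3 = 6.0853

ranges = [1.4600, 3.9651, 6.0853]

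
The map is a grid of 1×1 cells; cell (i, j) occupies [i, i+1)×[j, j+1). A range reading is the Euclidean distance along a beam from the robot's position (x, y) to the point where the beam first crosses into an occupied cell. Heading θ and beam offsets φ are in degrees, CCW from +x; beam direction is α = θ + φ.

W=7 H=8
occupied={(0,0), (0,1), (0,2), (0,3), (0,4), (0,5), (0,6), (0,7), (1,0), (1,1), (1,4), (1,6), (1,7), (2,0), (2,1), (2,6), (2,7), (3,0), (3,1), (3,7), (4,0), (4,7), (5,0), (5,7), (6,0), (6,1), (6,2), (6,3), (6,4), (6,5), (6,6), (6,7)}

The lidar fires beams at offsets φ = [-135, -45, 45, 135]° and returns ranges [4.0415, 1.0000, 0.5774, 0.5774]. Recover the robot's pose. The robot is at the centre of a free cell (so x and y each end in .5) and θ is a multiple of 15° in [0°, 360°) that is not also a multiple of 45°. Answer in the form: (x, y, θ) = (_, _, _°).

Enumerate (i+0.5, j+0.5, θ) over the 24 free cells and 16 admissible headings. For each, cast all 4 beams and compare to the given ranges.
  (1.5, 2.5, 120°): beam 1 = 1.9319 ≠ 4.0415 ✗
  (4.5, 5.5, 60°): beam 1 = 4.6587 ≠ 4.0415 ✗
  (4.5, 6.5, 15°): beam 1 = 5.1962 ≠ 4.0415 ✗
  (4.5, 3.5, 15°): beam 1 = 1.7321 ≠ 4.0415 ✗
  …
  (5.5, 6.5, 345°): r_1=4.0415, r_2=1.0000, r_3=0.5774, r_4=0.5774 — all match ✓
No second candidate reproduces the full scan.

(x, y, θ) = (5.5, 6.5, 345°)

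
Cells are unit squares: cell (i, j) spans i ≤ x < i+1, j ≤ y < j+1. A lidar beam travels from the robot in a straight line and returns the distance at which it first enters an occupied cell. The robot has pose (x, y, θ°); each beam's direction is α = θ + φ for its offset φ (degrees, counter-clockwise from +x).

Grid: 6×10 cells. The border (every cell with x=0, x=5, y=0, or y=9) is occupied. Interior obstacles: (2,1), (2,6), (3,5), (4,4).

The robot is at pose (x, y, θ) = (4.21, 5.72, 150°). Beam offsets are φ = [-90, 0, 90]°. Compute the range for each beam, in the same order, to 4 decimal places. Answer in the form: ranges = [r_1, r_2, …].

beam 1: φ=-90°, α=60°
  d=(0.5000,0.8660)  start (4,5)  tX=1.5800 tY=0.3233  stride 1/|dx|=2.0000 1/|dy|=1.1547
    cross y-line → (4,6), t=0.3233
    cross y-line → (4,7), t=1.4780
    cross x-line → (5,7), t=1.5800 (wall)
  → r_1 = 1.5800
beam 2: φ=0°, α=150°
  d=(-0.8660,0.5000)  start (4,5)  tX=0.2425 tY=0.5600  stride 1/|dx|=1.1547 1/|dy|=2.0000
    cross x-line → (3,5), t=0.2425 (wall)
  → r_2 = 0.2425
beam 3: φ=90°, α=240°
  d=(-0.5000,-0.8660)  start (4,5)  tX=0.4200 tY=0.8314  stride 1/|dx|=2.0000 1/|dy|=1.1547
    cross x-line → (3,5), t=0.4200 (wall)
  → r_3 = 0.4200

ranges = [1.5800, 0.2425, 0.4200]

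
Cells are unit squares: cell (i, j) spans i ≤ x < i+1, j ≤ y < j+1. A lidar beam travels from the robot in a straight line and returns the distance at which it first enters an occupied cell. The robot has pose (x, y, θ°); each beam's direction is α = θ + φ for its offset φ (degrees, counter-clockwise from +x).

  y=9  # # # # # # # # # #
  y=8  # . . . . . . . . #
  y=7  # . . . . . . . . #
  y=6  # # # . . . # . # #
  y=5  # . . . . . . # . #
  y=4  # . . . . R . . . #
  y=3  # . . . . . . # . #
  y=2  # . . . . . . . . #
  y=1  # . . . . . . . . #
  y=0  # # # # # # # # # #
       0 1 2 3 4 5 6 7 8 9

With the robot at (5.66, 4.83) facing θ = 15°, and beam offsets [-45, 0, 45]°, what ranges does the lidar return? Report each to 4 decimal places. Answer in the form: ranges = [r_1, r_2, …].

ranges = [1.6600, 1.3873, 1.3510]

beam 1: φ=-45°, α=330°
  direction (0.8660, -0.5000); cell (5,4); t to first gridline: x 0.3926, y 1.6600 (then +1.1547 / +2.0000)
    (6,4) via x @ 0.3926
    (7,4) via x @ 1.5473
    (7,3) via y @ 1.6600  # hit
  → r_1 = 1.6600
beam 2: φ=0°, α=15°
  direction (0.9659, 0.2588); cell (5,4); t to first gridline: x 0.3520, y 0.6568 (then +1.0353 / +3.8637)
    (6,4) via x @ 0.3520
    (6,5) via y @ 0.6568
    (7,5) via x @ 1.3873  # hit
  → r_2 = 1.3873
beam 3: φ=45°, α=60°
  direction (0.5000, 0.8660); cell (5,4); t to first gridline: x 0.6800, y 0.1963 (then +2.0000 / +1.1547)
    (5,5) via y @ 0.1963
    (6,5) via x @ 0.6800
    (6,6) via y @ 1.3510  # hit
  → r_3 = 1.3510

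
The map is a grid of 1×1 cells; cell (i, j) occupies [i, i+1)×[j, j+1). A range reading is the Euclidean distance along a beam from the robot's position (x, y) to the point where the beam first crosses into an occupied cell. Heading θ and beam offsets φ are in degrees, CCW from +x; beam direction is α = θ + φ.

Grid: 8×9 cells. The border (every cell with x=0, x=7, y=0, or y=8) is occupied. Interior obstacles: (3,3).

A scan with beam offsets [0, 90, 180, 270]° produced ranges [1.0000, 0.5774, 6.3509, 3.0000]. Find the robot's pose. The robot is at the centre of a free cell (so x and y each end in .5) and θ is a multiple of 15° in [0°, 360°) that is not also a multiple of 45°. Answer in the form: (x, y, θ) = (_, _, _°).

Candidates: 41 free-cell centres × 16 headings = 656 poses. Raycast each; keep the one whose scan matches to 4 dp.
  (5.5, 6.5, 75°): beam 1 = 1.5529 ≠ 1.0000 ✗
  (2.5, 3.5, 120°): beam 1 = 3.0000 ≠ 1.0000 ✗
  (5.5, 5.5, 120°): beam 1 = 2.8868 ≠ 1.0000 ✗
  (4.5, 2.5, 150°): beam 2 = 1.7321 ≠ 0.5774 ✗
  (6.5, 2.5, 345°): beam 1 = 0.5176 ≠ 1.0000 ✗
  …
  (6.5, 2.5, 300°): r_1=1.0000, r_2=0.5774, r_3=6.3509, r_4=3.0000 — all match ✓
Unique over the lattice → pose = (6.5, 2.5, 300°).

(x, y, θ) = (6.5, 2.5, 300°)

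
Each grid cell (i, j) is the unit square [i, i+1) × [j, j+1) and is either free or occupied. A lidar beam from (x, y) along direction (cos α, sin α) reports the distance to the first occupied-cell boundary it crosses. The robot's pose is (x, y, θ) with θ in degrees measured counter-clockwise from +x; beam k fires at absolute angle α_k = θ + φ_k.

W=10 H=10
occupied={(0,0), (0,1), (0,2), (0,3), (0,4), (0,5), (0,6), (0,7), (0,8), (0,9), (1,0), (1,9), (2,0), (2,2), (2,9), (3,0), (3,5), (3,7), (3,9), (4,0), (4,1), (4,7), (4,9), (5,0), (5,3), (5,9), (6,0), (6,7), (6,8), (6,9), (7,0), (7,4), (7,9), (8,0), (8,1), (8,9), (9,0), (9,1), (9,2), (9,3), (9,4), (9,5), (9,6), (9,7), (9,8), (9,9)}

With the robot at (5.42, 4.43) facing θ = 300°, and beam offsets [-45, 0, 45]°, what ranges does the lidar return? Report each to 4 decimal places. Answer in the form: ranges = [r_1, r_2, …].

ranges = [0.4452, 0.4965, 1.6357]

beam 1: φ=-45°, α=255°
  direction (-0.2588, -0.9659); cell (5,4); t to first gridline: x 1.6228, y 0.4452 (then +3.8637 / +1.0353)
    (5,3) via y @ 0.4452  # hit
  → r_1 = 0.4452
beam 2: φ=0°, α=300°
  direction (0.5000, -0.8660); cell (5,4); t to first gridline: x 1.1600, y 0.4965 (then +2.0000 / +1.1547)
    (5,3) via y @ 0.4965  # hit
  → r_2 = 0.4965
beam 3: φ=45°, α=345°
  direction (0.9659, -0.2588); cell (5,4); t to first gridline: x 0.6005, y 1.6614 (then +1.0353 / +3.8637)
    (6,4) via x @ 0.6005
    (7,4) via x @ 1.6357  # hit
  → r_3 = 1.6357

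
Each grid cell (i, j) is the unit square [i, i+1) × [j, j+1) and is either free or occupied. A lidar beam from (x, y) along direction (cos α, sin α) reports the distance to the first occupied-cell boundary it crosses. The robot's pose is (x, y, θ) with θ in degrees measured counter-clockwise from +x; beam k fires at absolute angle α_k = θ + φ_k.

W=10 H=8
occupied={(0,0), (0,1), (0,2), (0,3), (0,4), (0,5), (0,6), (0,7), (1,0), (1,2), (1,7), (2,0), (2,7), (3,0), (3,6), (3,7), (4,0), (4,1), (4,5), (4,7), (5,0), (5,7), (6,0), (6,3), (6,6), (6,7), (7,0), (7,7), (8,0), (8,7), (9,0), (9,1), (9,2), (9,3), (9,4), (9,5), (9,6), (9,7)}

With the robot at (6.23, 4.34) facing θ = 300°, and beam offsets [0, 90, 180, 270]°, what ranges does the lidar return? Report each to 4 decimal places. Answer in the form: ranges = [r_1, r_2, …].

beam 1: φ=0°, α=300°
  cosα=0.5000 sinα=-0.8660 | (6,4) | tMaxX 1.5400 tMaxY 0.3926 | tΔX 2.0000 tΔY 1.1547
    t=0.3926 [y] (6,3) — stop
  → r_1 = 0.3926
beam 2: φ=90°, α=30°
  cosα=0.8660 sinα=0.5000 | (6,4) | tMaxX 0.8891 tMaxY 1.3200 | tΔX 1.1547 tΔY 2.0000
    t=0.8891 [x] (7,4)
    t=1.3200 [y] (7,5)
    t=2.0438 [x] (8,5)
    t=3.1985 [x] (9,5) — stop
  → r_2 = 3.1985
beam 3: φ=180°, α=120°
  cosα=-0.5000 sinα=0.8660 | (6,4) | tMaxX 0.4600 tMaxY 0.7621 | tΔX 2.0000 tΔY 1.1547
    t=0.4600 [x] (5,4)
    t=0.7621 [y] (5,5)
    t=1.9168 [y] (5,6)
    t=2.4600 [x] (4,6)
    t=3.0715 [y] (4,7) — stop
  → r_3 = 3.0715
beam 4: φ=270°, α=210°
  cosα=-0.8660 sinα=-0.5000 | (6,4) | tMaxX 0.2656 tMaxY 0.6800 | tΔX 1.1547 tΔY 2.0000
    t=0.2656 [x] (5,4)
    t=0.6800 [y] (5,3)
    t=1.4203 [x] (4,3)
    t=2.5750 [x] (3,3)
    t=2.6800 [y] (3,2)
    t=3.7297 [x] (2,2)
    t=4.6800 [y] (2,1)
    t=4.8844 [x] (1,1)
    t=6.0391 [x] (0,1) — stop
  → r_4 = 6.0391

ranges = [0.3926, 3.1985, 3.0715, 6.0391]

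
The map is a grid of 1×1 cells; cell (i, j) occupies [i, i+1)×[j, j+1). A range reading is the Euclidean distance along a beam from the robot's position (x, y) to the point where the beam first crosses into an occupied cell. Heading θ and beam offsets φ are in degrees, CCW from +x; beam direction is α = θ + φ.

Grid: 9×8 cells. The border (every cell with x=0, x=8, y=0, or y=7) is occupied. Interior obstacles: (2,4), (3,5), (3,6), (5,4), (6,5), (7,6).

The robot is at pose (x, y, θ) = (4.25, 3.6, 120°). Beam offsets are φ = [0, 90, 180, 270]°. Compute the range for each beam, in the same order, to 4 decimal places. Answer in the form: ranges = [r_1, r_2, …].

ranges = [1.6166, 3.7528, 3.0022, 0.8660]

beam 1: φ=0°, α=120°
  dir = (cos 120°, sin 120°) = (-0.5000, 0.8660); from cell (4,3)
  next x-line at t=0.5000, next y-line at t=0.4619; Δt_x=2.0000, Δt_y=1.1547
    y: enter (4,4) at t=0.4619
    x: enter (3,4) at t=0.5000
    y: enter (3,5) at t=1.6166 ← occupied
  → r_1 = 1.6166
beam 2: φ=90°, α=210°
  dir = (cos 210°, sin 210°) = (-0.8660, -0.5000); from cell (4,3)
  next x-line at t=0.2887, next y-line at t=1.2000; Δt_x=1.1547, Δt_y=2.0000
    x: enter (3,3) at t=0.2887
    y: enter (3,2) at t=1.2000
    x: enter (2,2) at t=1.4434
    x: enter (1,2) at t=2.5981
    y: enter (1,1) at t=3.2000
    x: enter (0,1) at t=3.7528 ← occupied
  → r_2 = 3.7528
beam 3: φ=180°, α=300°
  dir = (cos 300°, sin 300°) = (0.5000, -0.8660); from cell (4,3)
  next x-line at t=1.5000, next y-line at t=0.6928; Δt_x=2.0000, Δt_y=1.1547
    y: enter (4,2) at t=0.6928
    x: enter (5,2) at t=1.5000
    y: enter (5,1) at t=1.8475
    y: enter (5,0) at t=3.0022 ← occupied
  → r_3 = 3.0022
beam 4: φ=270°, α=30°
  dir = (cos 30°, sin 30°) = (0.8660, 0.5000); from cell (4,3)
  next x-line at t=0.8660, next y-line at t=0.8000; Δt_x=1.1547, Δt_y=2.0000
    y: enter (4,4) at t=0.8000
    x: enter (5,4) at t=0.8660 ← occupied
  → r_4 = 0.8660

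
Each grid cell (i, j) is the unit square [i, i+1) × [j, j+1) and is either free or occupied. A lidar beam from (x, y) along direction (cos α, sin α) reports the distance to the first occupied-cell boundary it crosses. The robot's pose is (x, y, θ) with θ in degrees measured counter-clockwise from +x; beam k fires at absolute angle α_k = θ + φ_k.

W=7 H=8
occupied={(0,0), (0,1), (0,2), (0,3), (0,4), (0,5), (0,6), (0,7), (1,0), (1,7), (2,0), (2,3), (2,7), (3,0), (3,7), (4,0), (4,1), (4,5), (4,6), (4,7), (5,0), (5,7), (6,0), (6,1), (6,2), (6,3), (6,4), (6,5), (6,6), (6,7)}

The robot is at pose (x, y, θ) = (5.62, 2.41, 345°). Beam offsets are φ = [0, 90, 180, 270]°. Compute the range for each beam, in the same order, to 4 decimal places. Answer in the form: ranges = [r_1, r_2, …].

beam 1: φ=0°, α=345°
  d=(0.9659,-0.2588)  start (5,2)  tX=0.3934 tY=1.5841  stride 1/|dx|=1.0353 1/|dy|=3.8637
    cross x-line → (6,2), t=0.3934 (wall)
  → r_1 = 0.3934
beam 2: φ=90°, α=75°
  d=(0.2588,0.9659)  start (5,2)  tX=1.4682 tY=0.6108  stride 1/|dx|=3.8637 1/|dy|=1.0353
    cross y-line → (5,3), t=0.6108
    cross x-line → (6,3), t=1.4682 (wall)
  → r_2 = 1.4682
beam 3: φ=180°, α=165°
  d=(-0.9659,0.2588)  start (5,2)  tX=0.6419 tY=2.2796  stride 1/|dx|=1.0353 1/|dy|=3.8637
    cross x-line → (4,2), t=0.6419
    cross x-line → (3,2), t=1.6771
    cross y-line → (3,3), t=2.2796
    cross x-line → (2,3), t=2.7124 (wall)
  → r_3 = 2.7124
beam 4: φ=270°, α=255°
  d=(-0.2588,-0.9659)  start (5,2)  tX=2.3955 tY=0.4245  stride 1/|dx|=3.8637 1/|dy|=1.0353
    cross y-line → (5,1), t=0.4245
    cross y-line → (5,0), t=1.4597 (wall)
  → r_4 = 1.4597

ranges = [0.3934, 1.4682, 2.7124, 1.4597]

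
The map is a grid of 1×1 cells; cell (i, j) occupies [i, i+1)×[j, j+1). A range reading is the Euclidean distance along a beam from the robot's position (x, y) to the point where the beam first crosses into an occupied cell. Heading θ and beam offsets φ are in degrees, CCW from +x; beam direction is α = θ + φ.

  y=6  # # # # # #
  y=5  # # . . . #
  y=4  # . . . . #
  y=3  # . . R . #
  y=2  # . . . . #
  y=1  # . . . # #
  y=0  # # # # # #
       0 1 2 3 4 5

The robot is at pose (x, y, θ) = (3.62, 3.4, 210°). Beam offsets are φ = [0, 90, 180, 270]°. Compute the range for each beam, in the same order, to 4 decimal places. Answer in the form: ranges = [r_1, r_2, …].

ranges = [3.0253, 1.6166, 1.5935, 3.0022]

beam 1: φ=0°, α=210°
  cosα=-0.8660 sinα=-0.5000 | (3,3) | tMaxX 0.7159 tMaxY 0.8000 | tΔX 1.1547 tΔY 2.0000
    t=0.7159 [x] (2,3)
    t=0.8000 [y] (2,2)
    t=1.8706 [x] (1,2)
    t=2.8000 [y] (1,1)
    t=3.0253 [x] (0,1) — stop
  → r_1 = 3.0253
beam 2: φ=90°, α=300°
  cosα=0.5000 sinα=-0.8660 | (3,3) | tMaxX 0.7600 tMaxY 0.4619 | tΔX 2.0000 tΔY 1.1547
    t=0.4619 [y] (3,2)
    t=0.7600 [x] (4,2)
    t=1.6166 [y] (4,1) — stop
  → r_2 = 1.6166
beam 3: φ=180°, α=30°
  cosα=0.8660 sinα=0.5000 | (3,3) | tMaxX 0.4388 tMaxY 1.2000 | tΔX 1.1547 tΔY 2.0000
    t=0.4388 [x] (4,3)
    t=1.2000 [y] (4,4)
    t=1.5935 [x] (5,4) — stop
  → r_3 = 1.5935
beam 4: φ=270°, α=120°
  cosα=-0.5000 sinα=0.8660 | (3,3) | tMaxX 1.2400 tMaxY 0.6928 | tΔX 2.0000 tΔY 1.1547
    t=0.6928 [y] (3,4)
    t=1.2400 [x] (2,4)
    t=1.8475 [y] (2,5)
    t=3.0022 [y] (2,6) — stop
  → r_4 = 3.0022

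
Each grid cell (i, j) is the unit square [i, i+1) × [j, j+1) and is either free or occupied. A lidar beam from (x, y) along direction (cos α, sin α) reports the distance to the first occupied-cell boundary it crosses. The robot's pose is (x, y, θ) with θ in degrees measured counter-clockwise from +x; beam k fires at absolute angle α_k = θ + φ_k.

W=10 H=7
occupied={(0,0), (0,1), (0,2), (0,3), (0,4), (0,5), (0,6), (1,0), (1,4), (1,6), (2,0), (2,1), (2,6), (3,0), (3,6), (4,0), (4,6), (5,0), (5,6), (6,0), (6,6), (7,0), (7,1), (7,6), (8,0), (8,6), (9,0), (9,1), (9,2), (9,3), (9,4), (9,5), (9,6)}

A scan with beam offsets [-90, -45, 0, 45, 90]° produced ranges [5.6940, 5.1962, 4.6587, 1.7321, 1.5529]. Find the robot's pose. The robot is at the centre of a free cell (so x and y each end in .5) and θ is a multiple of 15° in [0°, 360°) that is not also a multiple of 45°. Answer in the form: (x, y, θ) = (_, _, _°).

Candidates: 37 free-cell centres × 16 headings = 592 poses. Raycast each; keep the one whose scan matches to 4 dp.
  (2.5, 2.5, 330°): beam 1 = 0.5774 ≠ 5.6940 ✗
  (4.5, 2.5, 345°): beam 1 = 1.5529 ≠ 5.6940 ✗
  (8.5, 2.5, 105°): beam 1 = 0.5176 ≠ 5.6940 ✗
  …
  (7.5, 5.5, 285°): r_1=5.6940, r_2=5.1962, r_3=4.6587, r_4=1.7321, r_5=1.5529 — all match ✓
Unique over the lattice → pose = (7.5, 5.5, 285°).

(x, y, θ) = (7.5, 5.5, 285°)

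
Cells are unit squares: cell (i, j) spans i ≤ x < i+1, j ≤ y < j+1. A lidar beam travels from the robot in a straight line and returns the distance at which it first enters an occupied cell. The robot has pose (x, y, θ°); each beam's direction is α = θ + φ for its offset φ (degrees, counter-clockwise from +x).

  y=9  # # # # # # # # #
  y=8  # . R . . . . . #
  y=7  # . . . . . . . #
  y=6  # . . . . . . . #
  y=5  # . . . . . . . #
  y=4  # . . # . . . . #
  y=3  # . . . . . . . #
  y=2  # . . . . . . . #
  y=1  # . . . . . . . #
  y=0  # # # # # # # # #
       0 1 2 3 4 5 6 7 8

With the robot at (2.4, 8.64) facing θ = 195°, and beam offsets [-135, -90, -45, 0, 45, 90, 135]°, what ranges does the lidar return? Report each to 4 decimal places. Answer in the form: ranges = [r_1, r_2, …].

ranges = [0.4157, 0.3727, 0.7200, 1.4494, 2.8000, 3.7684, 6.4663]

beam 1: φ=-135°, α=60°
  direction (0.5000, 0.8660); cell (2,8); t to first gridline: x 1.2000, y 0.4157 (then +2.0000 / +1.1547)
    (2,9) via y @ 0.4157  # hit
  → r_1 = 0.4157
beam 2: φ=-90°, α=105°
  direction (-0.2588, 0.9659); cell (2,8); t to first gridline: x 1.5455, y 0.3727 (then +3.8637 / +1.0353)
    (2,9) via y @ 0.3727  # hit
  → r_2 = 0.3727
beam 3: φ=-45°, α=150°
  direction (-0.8660, 0.5000); cell (2,8); t to first gridline: x 0.4619, y 0.7200 (then +1.1547 / +2.0000)
    (1,8) via x @ 0.4619
    (1,9) via y @ 0.7200  # hit
  → r_3 = 0.7200
beam 4: φ=0°, α=195°
  direction (-0.9659, -0.2588); cell (2,8); t to first gridline: x 0.4141, y 2.4728 (then +1.0353 / +3.8637)
    (1,8) via x @ 0.4141
    (0,8) via x @ 1.4494  # hit
  → r_4 = 1.4494
beam 5: φ=45°, α=240°
  direction (-0.5000, -0.8660); cell (2,8); t to first gridline: x 0.8000, y 0.7390 (then +2.0000 / +1.1547)
    (2,7) via y @ 0.7390
    (1,7) via x @ 0.8000
    (1,6) via y @ 1.8937
    (0,6) via x @ 2.8000  # hit
  → r_5 = 2.8000
beam 6: φ=90°, α=285°
  direction (0.2588, -0.9659); cell (2,8); t to first gridline: x 2.3182, y 0.6626 (then +3.8637 / +1.0353)
    (2,7) via y @ 0.6626
    (2,6) via y @ 1.6979
    (3,6) via x @ 2.3182
    (3,5) via y @ 2.7331
    (3,4) via y @ 3.7684  # hit
  → r_6 = 3.7684
beam 7: φ=135°, α=330°
  direction (0.8660, -0.5000); cell (2,8); t to first gridline: x 0.6928, y 1.2800 (then +1.1547 / +2.0000)
    (3,8) via x @ 0.6928
    (3,7) via y @ 1.2800
    (4,7) via x @ 1.8475
    (5,7) via x @ 3.0022
    (5,6) via y @ 3.2800
    (6,6) via x @ 4.1569
    (6,5) via y @ 5.2800
    (7,5) via x @ 5.3116
    (8,5) via x @ 6.4663  # hit
  → r_7 = 6.4663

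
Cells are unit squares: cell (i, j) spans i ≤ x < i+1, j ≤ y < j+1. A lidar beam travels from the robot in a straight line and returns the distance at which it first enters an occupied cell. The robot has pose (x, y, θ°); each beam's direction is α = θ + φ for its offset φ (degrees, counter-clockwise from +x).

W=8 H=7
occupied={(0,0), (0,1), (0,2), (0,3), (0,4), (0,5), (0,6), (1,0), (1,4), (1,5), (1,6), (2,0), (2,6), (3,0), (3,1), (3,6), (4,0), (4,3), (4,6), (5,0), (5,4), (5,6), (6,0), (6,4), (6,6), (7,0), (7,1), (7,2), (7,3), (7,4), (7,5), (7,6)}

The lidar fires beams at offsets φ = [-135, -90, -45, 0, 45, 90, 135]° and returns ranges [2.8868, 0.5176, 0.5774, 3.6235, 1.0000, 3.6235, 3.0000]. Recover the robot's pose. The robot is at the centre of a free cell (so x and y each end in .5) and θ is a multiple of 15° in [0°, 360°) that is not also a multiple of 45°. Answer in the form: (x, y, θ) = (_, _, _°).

(x, y, θ) = (3.5, 2.5, 345°)

Candidates: 24 free-cell centres × 16 headings = 384 poses. Raycast each; keep the one whose scan matches to 4 dp.
  (2.5, 5.5, 120°): beam 1 = 2.5882 ≠ 2.8868 ✗
  (2.5, 5.5, 60°): beam 1 = 3.6235 ≠ 2.8868 ✗
  (3.5, 2.5, 300°): beam 1 = 2.5882 ≠ 2.8868 ✗
  (2.5, 5.5, 330°): beam 1 = 0.5176 ≠ 2.8868 ✗
  …
  (3.5, 2.5, 345°): r_1=2.8868, r_2=0.5176, r_3=0.5774, r_4=3.6235, r_5=1.0000, r_6=3.6235, r_7=3.0000 — all match ✓
Unique over the lattice → pose = (3.5, 2.5, 345°).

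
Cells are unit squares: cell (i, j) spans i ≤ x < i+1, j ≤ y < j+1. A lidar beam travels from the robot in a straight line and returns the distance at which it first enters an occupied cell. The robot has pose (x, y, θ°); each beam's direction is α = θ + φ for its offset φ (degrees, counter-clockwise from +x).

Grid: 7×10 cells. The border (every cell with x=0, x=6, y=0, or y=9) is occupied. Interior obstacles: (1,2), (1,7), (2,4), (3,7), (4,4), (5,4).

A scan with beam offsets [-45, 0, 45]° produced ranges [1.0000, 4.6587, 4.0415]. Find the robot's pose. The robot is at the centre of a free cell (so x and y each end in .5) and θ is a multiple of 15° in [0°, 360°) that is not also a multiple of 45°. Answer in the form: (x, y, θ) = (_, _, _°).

(x, y, θ) = (1.5, 5.5, 15°)

The pose lattice has 34·16 = 544 candidates. Test each by forward raycasting.
  (2.5, 5.5, 60°): beam 1 = 3.6235 ≠ 1.0000 ✗
  (5.5, 2.5, 240°): beam 1 = 4.6587 ≠ 1.0000 ✗
  (1.5, 8.5, 255°): beam 1 = 0.5774 ≠ 1.0000 ✗
  (2.5, 3.5, 300°): beam 1 = 2.5882 ≠ 1.0000 ✗
  (4.5, 6.5, 330°): beam 1 = 1.5529 ≠ 1.0000 ✗
  …
  (1.5, 5.5, 15°): r_1=1.0000, r_2=4.6587, r_3=4.0415 — all match ✓
Unique over the lattice → pose = (1.5, 5.5, 15°).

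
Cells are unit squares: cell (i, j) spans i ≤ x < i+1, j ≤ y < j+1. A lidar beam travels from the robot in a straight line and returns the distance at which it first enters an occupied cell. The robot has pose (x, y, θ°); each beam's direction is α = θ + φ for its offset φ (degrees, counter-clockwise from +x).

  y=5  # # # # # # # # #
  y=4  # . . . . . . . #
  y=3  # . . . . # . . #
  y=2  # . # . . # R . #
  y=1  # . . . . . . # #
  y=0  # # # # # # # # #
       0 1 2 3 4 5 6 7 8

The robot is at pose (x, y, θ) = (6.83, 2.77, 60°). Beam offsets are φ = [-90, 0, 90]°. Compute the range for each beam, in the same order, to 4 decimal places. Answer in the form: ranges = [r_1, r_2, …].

ranges = [1.3510, 2.3400, 0.9584]

beam 1: φ=-90°, α=330°
  direction (0.8660, -0.5000); cell (6,2); t to first gridline: x 0.1963, y 1.5400 (then +1.1547 / +2.0000)
    (7,2) via x @ 0.1963
    (8,2) via x @ 1.3510  # hit
  → r_1 = 1.3510
beam 2: φ=0°, α=60°
  direction (0.5000, 0.8660); cell (6,2); t to first gridline: x 0.3400, y 0.2656 (then +2.0000 / +1.1547)
    (6,3) via y @ 0.2656
    (7,3) via x @ 0.3400
    (7,4) via y @ 1.4203
    (8,4) via x @ 2.3400  # hit
  → r_2 = 2.3400
beam 3: φ=90°, α=150°
  direction (-0.8660, 0.5000); cell (6,2); t to first gridline: x 0.9584, y 0.4600 (then +1.1547 / +2.0000)
    (6,3) via y @ 0.4600
    (5,3) via x @ 0.9584  # hit
  → r_3 = 0.9584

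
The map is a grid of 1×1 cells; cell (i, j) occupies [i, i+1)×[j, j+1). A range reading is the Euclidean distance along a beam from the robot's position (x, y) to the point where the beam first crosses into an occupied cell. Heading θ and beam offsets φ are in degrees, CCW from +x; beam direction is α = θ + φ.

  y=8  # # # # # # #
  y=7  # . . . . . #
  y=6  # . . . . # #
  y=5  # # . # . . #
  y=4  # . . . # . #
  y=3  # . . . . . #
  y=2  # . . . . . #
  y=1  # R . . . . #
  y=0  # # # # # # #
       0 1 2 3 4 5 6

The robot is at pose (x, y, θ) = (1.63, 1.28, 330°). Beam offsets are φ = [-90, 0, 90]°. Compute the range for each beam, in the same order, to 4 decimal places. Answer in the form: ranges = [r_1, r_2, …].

ranges = [0.3233, 0.5600, 4.2955]

beam 1: φ=-90°, α=240°
  cosα=-0.5000 sinα=-0.8660 | (1,1) | tMaxX 1.2600 tMaxY 0.3233 | tΔX 2.0000 tΔY 1.1547
    t=0.3233 [y] (1,0) — stop
  → r_1 = 0.3233
beam 2: φ=0°, α=330°
  cosα=0.8660 sinα=-0.5000 | (1,1) | tMaxX 0.4272 tMaxY 0.5600 | tΔX 1.1547 tΔY 2.0000
    t=0.4272 [x] (2,1)
    t=0.5600 [y] (2,0) — stop
  → r_2 = 0.5600
beam 3: φ=90°, α=60°
  cosα=0.5000 sinα=0.8660 | (1,1) | tMaxX 0.7400 tMaxY 0.8314 | tΔX 2.0000 tΔY 1.1547
    t=0.7400 [x] (2,1)
    t=0.8314 [y] (2,2)
    t=1.9861 [y] (2,3)
    t=2.7400 [x] (3,3)
    t=3.1408 [y] (3,4)
    t=4.2955 [y] (3,5) — stop
  → r_3 = 4.2955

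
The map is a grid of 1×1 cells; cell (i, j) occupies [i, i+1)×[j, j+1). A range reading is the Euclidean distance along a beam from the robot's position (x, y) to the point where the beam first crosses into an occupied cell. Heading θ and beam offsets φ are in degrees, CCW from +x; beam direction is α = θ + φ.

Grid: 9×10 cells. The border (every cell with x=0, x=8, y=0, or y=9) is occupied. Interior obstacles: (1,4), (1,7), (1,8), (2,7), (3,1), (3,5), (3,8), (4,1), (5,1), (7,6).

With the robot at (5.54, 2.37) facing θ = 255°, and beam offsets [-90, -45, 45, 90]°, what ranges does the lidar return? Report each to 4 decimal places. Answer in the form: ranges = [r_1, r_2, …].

beam 1: φ=-90°, α=165°
  cosα=-0.9659 sinα=0.2588 | (5,2) | tMaxX 0.5590 tMaxY 2.4341 | tΔX 1.0353 tΔY 3.8637
    t=0.5590 [x] (4,2)
    t=1.5943 [x] (3,2)
    t=2.4341 [y] (3,3)
    t=2.6296 [x] (2,3)
    t=3.6649 [x] (1,3)
    t=4.7002 [x] (0,3) — stop
  → r_1 = 4.7002
beam 2: φ=-45°, α=210°
  cosα=-0.8660 sinα=-0.5000 | (5,2) | tMaxX 0.6235 tMaxY 0.7400 | tΔX 1.1547 tΔY 2.0000
    t=0.6235 [x] (4,2)
    t=0.7400 [y] (4,1) — stop
  → r_2 = 0.7400
beam 3: φ=45°, α=300°
  cosα=0.5000 sinα=-0.8660 | (5,2) | tMaxX 0.9200 tMaxY 0.4272 | tΔX 2.0000 tΔY 1.1547
    t=0.4272 [y] (5,1) — stop
  → r_3 = 0.4272
beam 4: φ=90°, α=345°
  cosα=0.9659 sinα=-0.2588 | (5,2) | tMaxX 0.4762 tMaxY 1.4296 | tΔX 1.0353 tΔY 3.8637
    t=0.4762 [x] (6,2)
    t=1.4296 [y] (6,1)
    t=1.5115 [x] (7,1)
    t=2.5468 [x] (8,1) — stop
  → r_4 = 2.5468

ranges = [4.7002, 0.7400, 0.4272, 2.5468]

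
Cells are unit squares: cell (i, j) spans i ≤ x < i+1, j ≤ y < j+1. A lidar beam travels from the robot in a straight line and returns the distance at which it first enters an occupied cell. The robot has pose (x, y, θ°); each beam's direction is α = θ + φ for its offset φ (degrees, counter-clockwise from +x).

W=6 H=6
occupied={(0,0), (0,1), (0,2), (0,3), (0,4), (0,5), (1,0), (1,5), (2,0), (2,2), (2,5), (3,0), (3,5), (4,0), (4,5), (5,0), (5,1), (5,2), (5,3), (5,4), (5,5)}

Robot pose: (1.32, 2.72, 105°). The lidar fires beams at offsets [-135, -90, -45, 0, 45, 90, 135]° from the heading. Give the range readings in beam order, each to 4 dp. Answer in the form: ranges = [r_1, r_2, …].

ranges = [0.7852, 0.7040, 2.6327, 1.2364, 0.3695, 0.3313, 0.6400]

beam 1: φ=-135°, α=330°
  d=(0.8660,-0.5000)  start (1,2)  tX=0.7852 tY=1.4400  stride 1/|dx|=1.1547 1/|dy|=2.0000
    cross x-line → (2,2), t=0.7852 (wall)
  → r_1 = 0.7852
beam 2: φ=-90°, α=15°
  d=(0.9659,0.2588)  start (1,2)  tX=0.7040 tY=1.0818  stride 1/|dx|=1.0353 1/|dy|=3.8637
    cross x-line → (2,2), t=0.7040 (wall)
  → r_2 = 0.7040
beam 3: φ=-45°, α=60°
  d=(0.5000,0.8660)  start (1,2)  tX=1.3600 tY=0.3233  stride 1/|dx|=2.0000 1/|dy|=1.1547
    cross y-line → (1,3), t=0.3233
    cross x-line → (2,3), t=1.3600
    cross y-line → (2,4), t=1.4780
    cross y-line → (2,5), t=2.6327 (wall)
  → r_3 = 2.6327
beam 4: φ=0°, α=105°
  d=(-0.2588,0.9659)  start (1,2)  tX=1.2364 tY=0.2899  stride 1/|dx|=3.8637 1/|dy|=1.0353
    cross y-line → (1,3), t=0.2899
    cross x-line → (0,3), t=1.2364 (wall)
  → r_4 = 1.2364
beam 5: φ=45°, α=150°
  d=(-0.8660,0.5000)  start (1,2)  tX=0.3695 tY=0.5600  stride 1/|dx|=1.1547 1/|dy|=2.0000
    cross x-line → (0,2), t=0.3695 (wall)
  → r_5 = 0.3695
beam 6: φ=90°, α=195°
  d=(-0.9659,-0.2588)  start (1,2)  tX=0.3313 tY=2.7819  stride 1/|dx|=1.0353 1/|dy|=3.8637
    cross x-line → (0,2), t=0.3313 (wall)
  → r_6 = 0.3313
beam 7: φ=135°, α=240°
  d=(-0.5000,-0.8660)  start (1,2)  tX=0.6400 tY=0.8314  stride 1/|dx|=2.0000 1/|dy|=1.1547
    cross x-line → (0,2), t=0.6400 (wall)
  → r_7 = 0.6400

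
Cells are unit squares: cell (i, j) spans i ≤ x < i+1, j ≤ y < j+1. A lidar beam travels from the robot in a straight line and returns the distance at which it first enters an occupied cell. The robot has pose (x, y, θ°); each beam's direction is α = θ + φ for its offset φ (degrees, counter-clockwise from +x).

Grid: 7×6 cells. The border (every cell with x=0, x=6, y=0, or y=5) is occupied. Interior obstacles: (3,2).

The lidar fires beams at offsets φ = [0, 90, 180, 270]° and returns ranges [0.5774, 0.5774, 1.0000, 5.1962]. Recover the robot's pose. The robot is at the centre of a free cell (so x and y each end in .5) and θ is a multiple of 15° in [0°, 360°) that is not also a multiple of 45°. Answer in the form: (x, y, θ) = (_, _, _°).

The pose lattice has 19·16 = 304 candidates. Test each by forward raycasting.
  (4.5, 4.5, 150°): beam 1 = 1.0000 ≠ 0.5774 ✗
  (3.5, 3.5, 150°): beam 1 = 2.8868 ≠ 0.5774 ✗
  (2.5, 3.5, 15°): beam 1 = 3.6235 ≠ 0.5774 ✗
  …
  (1.5, 4.5, 60°): r_1=0.5774, r_2=0.5774, r_3=1.0000, r_4=5.1962 — all match ✓
Only this pose fits every beam.

(x, y, θ) = (1.5, 4.5, 60°)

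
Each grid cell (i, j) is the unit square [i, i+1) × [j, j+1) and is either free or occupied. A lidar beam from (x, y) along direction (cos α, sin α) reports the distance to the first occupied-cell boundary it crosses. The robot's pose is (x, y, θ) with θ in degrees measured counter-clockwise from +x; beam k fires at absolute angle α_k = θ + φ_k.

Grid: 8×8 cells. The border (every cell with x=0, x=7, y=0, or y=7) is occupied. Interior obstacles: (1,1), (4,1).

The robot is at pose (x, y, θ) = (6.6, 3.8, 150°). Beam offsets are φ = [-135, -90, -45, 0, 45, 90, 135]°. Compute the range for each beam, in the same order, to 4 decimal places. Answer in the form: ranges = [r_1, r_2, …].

beam 1: φ=-135°, α=15°
  dir = (cos 15°, sin 15°) = (0.9659, 0.2588); from cell (6,3)
  next x-line at t=0.4141, next y-line at t=0.7727; Δt_x=1.0353, Δt_y=3.8637
    x: enter (7,3) at t=0.4141 ← occupied
  → r_1 = 0.4141
beam 2: φ=-90°, α=60°
  dir = (cos 60°, sin 60°) = (0.5000, 0.8660); from cell (6,3)
  next x-line at t=0.8000, next y-line at t=0.2309; Δt_x=2.0000, Δt_y=1.1547
    y: enter (6,4) at t=0.2309
    x: enter (7,4) at t=0.8000 ← occupied
  → r_2 = 0.8000
beam 3: φ=-45°, α=105°
  dir = (cos 105°, sin 105°) = (-0.2588, 0.9659); from cell (6,3)
  next x-line at t=2.3182, next y-line at t=0.2071; Δt_x=3.8637, Δt_y=1.0353
    y: enter (6,4) at t=0.2071
    y: enter (6,5) at t=1.2423
    y: enter (6,6) at t=2.2776
    x: enter (5,6) at t=2.3182
    y: enter (5,7) at t=3.3129 ← occupied
  → r_3 = 3.3129
beam 4: φ=0°, α=150°
  dir = (cos 150°, sin 150°) = (-0.8660, 0.5000); from cell (6,3)
  next x-line at t=0.6928, next y-line at t=0.4000; Δt_x=1.1547, Δt_y=2.0000
    y: enter (6,4) at t=0.4000
    x: enter (5,4) at t=0.6928
    x: enter (4,4) at t=1.8475
    y: enter (4,5) at t=2.4000
    x: enter (3,5) at t=3.0022
    x: enter (2,5) at t=4.1569
    y: enter (2,6) at t=4.4000
    x: enter (1,6) at t=5.3116
    y: enter (1,7) at t=6.4000 ← occupied
  → r_4 = 6.4000
beam 5: φ=45°, α=195°
  dir = (cos 195°, sin 195°) = (-0.9659, -0.2588); from cell (6,3)
  next x-line at t=0.6212, next y-line at t=3.0910; Δt_x=1.0353, Δt_y=3.8637
    x: enter (5,3) at t=0.6212
    x: enter (4,3) at t=1.6564
    x: enter (3,3) at t=2.6917
    y: enter (3,2) at t=3.0910
    x: enter (2,2) at t=3.7270
    x: enter (1,2) at t=4.7623
    x: enter (0,2) at t=5.7975 ← occupied
  → r_5 = 5.7975
beam 6: φ=90°, α=240°
  dir = (cos 240°, sin 240°) = (-0.5000, -0.8660); from cell (6,3)
  next x-line at t=1.2000, next y-line at t=0.9238; Δt_x=2.0000, Δt_y=1.1547
    y: enter (6,2) at t=0.9238
    x: enter (5,2) at t=1.2000
    y: enter (5,1) at t=2.0785
    x: enter (4,1) at t=3.2000 ← occupied
  → r_6 = 3.2000
beam 7: φ=135°, α=285°
  dir = (cos 285°, sin 285°) = (0.2588, -0.9659); from cell (6,3)
  next x-line at t=1.5455, next y-line at t=0.8282; Δt_x=3.8637, Δt_y=1.0353
    y: enter (6,2) at t=0.8282
    x: enter (7,2) at t=1.5455 ← occupied
  → r_7 = 1.5455

ranges = [0.4141, 0.8000, 3.3129, 6.4000, 5.7975, 3.2000, 1.5455]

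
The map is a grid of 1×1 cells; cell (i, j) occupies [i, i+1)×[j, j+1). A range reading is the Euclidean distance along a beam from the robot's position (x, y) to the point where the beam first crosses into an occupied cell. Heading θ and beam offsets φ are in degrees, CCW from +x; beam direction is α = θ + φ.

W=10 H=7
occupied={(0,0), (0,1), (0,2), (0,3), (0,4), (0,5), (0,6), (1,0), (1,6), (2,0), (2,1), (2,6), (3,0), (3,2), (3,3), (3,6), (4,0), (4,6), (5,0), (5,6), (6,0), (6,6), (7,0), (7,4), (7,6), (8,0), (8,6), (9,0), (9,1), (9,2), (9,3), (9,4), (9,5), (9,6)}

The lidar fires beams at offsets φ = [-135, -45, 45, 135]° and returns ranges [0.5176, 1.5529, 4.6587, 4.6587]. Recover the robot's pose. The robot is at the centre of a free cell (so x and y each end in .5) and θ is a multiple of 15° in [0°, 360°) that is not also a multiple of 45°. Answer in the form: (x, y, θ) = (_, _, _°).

(x, y, θ) = (2.5, 5.5, 210°)

Candidates: 36 free-cell centres × 16 headings = 576 poses. Raycast each; keep the one whose scan matches to 4 dp.
  (1.5, 4.5, 105°): beam 1 = 1.7321 ≠ 0.5176 ✗
  (4.5, 4.5, 255°): beam 1 = 1.7321 ≠ 0.5176 ✗
  (4.5, 2.5, 150°): beam 1 = 4.6587 ≠ 0.5176 ✗
  (8.5, 5.5, 300°): beam 1 = 1.9319 ≠ 0.5176 ✗
  …
  (2.5, 5.5, 210°): r_1=0.5176, r_2=1.5529, r_3=4.6587, r_4=4.6587 — all match ✓
No second candidate reproduces the full scan.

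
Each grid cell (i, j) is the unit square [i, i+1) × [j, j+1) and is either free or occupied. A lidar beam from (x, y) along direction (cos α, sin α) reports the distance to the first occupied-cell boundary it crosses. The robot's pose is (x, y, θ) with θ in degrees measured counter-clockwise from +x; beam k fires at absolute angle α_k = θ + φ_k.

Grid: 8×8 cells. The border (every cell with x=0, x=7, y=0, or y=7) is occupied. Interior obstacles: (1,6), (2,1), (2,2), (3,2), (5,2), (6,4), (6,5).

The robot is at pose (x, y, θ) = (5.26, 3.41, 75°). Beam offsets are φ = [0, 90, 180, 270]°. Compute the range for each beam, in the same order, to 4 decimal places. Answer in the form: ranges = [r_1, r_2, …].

beam 1: φ=0°, α=75°
  dir = (cos 75°, sin 75°) = (0.2588, 0.9659); from cell (5,3)
  next x-line at t=2.8591, next y-line at t=0.6108; Δt_x=3.8637, Δt_y=1.0353
    y: enter (5,4) at t=0.6108
    y: enter (5,5) at t=1.6461
    y: enter (5,6) at t=2.6814
    x: enter (6,6) at t=2.8591
    y: enter (6,7) at t=3.7166 ← occupied
  → r_1 = 3.7166
beam 2: φ=90°, α=165°
  dir = (cos 165°, sin 165°) = (-0.9659, 0.2588); from cell (5,3)
  next x-line at t=0.2692, next y-line at t=2.2796; Δt_x=1.0353, Δt_y=3.8637
    x: enter (4,3) at t=0.2692
    x: enter (3,3) at t=1.3044
    y: enter (3,4) at t=2.2796
    x: enter (2,4) at t=2.3397
    x: enter (1,4) at t=3.3750
    x: enter (0,4) at t=4.4103 ← occupied
  → r_2 = 4.4103
beam 3: φ=180°, α=255°
  dir = (cos 255°, sin 255°) = (-0.2588, -0.9659); from cell (5,3)
  next x-line at t=1.0046, next y-line at t=0.4245; Δt_x=3.8637, Δt_y=1.0353
    y: enter (5,2) at t=0.4245 ← occupied
  → r_3 = 0.4245
beam 4: φ=270°, α=345°
  dir = (cos 345°, sin 345°) = (0.9659, -0.2588); from cell (5,3)
  next x-line at t=0.7661, next y-line at t=1.5841; Δt_x=1.0353, Δt_y=3.8637
    x: enter (6,3) at t=0.7661
    y: enter (6,2) at t=1.5841
    x: enter (7,2) at t=1.8014 ← occupied
  → r_4 = 1.8014

ranges = [3.7166, 4.4103, 0.4245, 1.8014]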